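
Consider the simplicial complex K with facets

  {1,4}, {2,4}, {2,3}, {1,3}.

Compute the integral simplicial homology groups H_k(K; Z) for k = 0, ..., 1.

We work with the vertex ordering 1 < 2 < 3 < 4. The simplices of K, each written with vertices in increasing order, are:

  0-simplices (4): [1], [2], [3], [4]
  1-simplices (4): [1,3], [1,4], [2,3], [2,4]

giving chain groups C_0 ≅ Z^4, C_1 ≅ Z^4.

∂_1: C_1 → C_0 sends each edge [p,q] (with p < q) to q − p. For instance
  ∂[2,3] = [3] − [2].
The 4×4 boundary matrix has rank 3 and Smith normal form diag(1,1,1).

From H_k ≅ ker(∂_k) / im(∂_{k+1}) we obtain:

  H_0: rank C_0 − rank ∂_1 = 4 − 3 = 1, and the invariant factors of ∂_1 are all 1, so H_0 ≅ Z.
  H_1: rank ker ∂_1 − rank ∂_2 = (4 − 3) − 0 = 1, and there is no ∂_2, so H_1 ≅ Z.

H_0 ≅ Z,  H_1 ≅ Z.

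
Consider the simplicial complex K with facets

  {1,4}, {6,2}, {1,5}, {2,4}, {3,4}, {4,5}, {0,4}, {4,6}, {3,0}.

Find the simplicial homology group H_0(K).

H_0 ≅ Z.

Take the total order 0 < 1 < 2 < 3 < 4 < 5 < 6 on the vertex set. Then K (dimension 1) consists of the simplices:

  0-simplices (7): [0], [1], [2], [3], [4], [5], [6]
  1-simplices (9): [0,3], [0,4], [1,4], [1,5], [2,4], [2,6], [3,4], [4,5], [4,6]

Hence C_0 ≅ Z^7, C_1 ≅ Z^9.

∂_1: C_1 → C_0 is given by ∂[p,q] = [q] − [p].
The 7×9 boundary matrix has rank 6 and Smith normal form diag(1,1,1,1,1,1).

Computing H_k = (kernel of ∂_k) / (image of ∂_{k+1}):

  H_0: rank C_0 − rank ∂_1 = 7 − 6 = 1, and the invariant factors of ∂_1 are all 1, so H_0 ≅ Z.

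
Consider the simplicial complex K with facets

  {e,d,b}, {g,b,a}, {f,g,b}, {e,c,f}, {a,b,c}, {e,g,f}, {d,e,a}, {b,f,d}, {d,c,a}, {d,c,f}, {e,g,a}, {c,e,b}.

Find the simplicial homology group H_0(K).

H_0 = Z.

Fix the vertex order a < b < c < d < e < f < g and write every simplex with vertices in increasing order. Then dim K = 2 and the simplices of K are:

  0-simplices (7): a, b, c, d, e, f, g
  1-simplices (18): ab, ac, ad, ae, ag, bc, bd, be, bf, bg, cd, ce, cf, de, df, ef, eg, fg
  2-simplices (12): abc, abg, acd, ade, aeg, bce, bde, bdf, bfg, cdf, cef, efg

Hence C_0 ≅ Z^7, C_1 ≅ Z^18, C_2 ≅ Z^12.

The boundary map ∂_1: C_1 → C_0 is given by ∂[p,q] = [q] − [p].
This gives a 7×18 integer matrix of rank 6; reducing to Smith normal form yields diagonal entries (1,1,1,1,1,1).

The boundary map ∂_2: C_2 → C_1 sends each 2-simplex [p,q,r] to [q,r] − [p,r] + [p,q]. For instance
  ∂bde = de − be + bd,
  ∂cef = ef − cf + ce.
This gives a 18×12 integer matrix of rank 12; reducing to Smith normal form yields diagonal entries (1,1,1,1,1,1,1,1,1,1,1,2).

Computing H_k = (kernel of ∂_k) / (image of ∂_{k+1}):

  H_0: rank C_0 − rank ∂_1 = 7 − 6 = 1, and the invariant factors of ∂_1 are all 1, so H_0 ≅ Z.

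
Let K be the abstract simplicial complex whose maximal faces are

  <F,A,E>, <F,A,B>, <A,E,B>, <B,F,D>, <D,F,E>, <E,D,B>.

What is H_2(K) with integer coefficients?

Fix the vertex order A < B < D < E < F and write every simplex with vertices in increasing order. Then dim K = 2 and the simplices of K are:

  0-simplices (5): A, B, D, E, F
  1-simplices (9): AB, AE, AF, BD, BE, BF, DE, DF, EF
  2-simplices (6): ABE, ABF, AEF, BDE, BDF, DEF

Hence C_0 ≅ Z^5, C_1 ≅ Z^9, C_2 ≅ Z^6.

Boundary ∂_1: C_1 → C_0 sends each edge [p,q] (with p < q) to q − p. For instance
  ∂BF = F − B.
As a 5×9 matrix over Z this has rank 4, with invariant factors (1,1,1,1).

∂_2: C_2 → C_1 sends each 2-simplex [p,q,r] to [q,r] − [p,r] + [p,q]. For instance
  ∂BDE = DE − BE + BD,
  ∂AEF = EF − AF + AE.
This gives a 9×6 integer matrix of rank 5; reducing to Smith normal form yields diagonal entries (1,1,1,1,1).

From H_k ≅ ker(∂_k) / im(∂_{k+1}) we obtain:

  H_2: rank ker ∂_2 − rank ∂_3 = (6 − 5) − 0 = 1, and there is no ∂_3, so H_2 = Z.

H_2 ≅ Z.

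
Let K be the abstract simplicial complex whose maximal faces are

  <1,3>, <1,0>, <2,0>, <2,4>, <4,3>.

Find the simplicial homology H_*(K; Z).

H_0 ≅ Z,  H_1 ≅ Z.

Fix the vertex order 0 < 1 < 2 < 3 < 4 and write every simplex with vertices in increasing order. Then dim K = 1 and the simplices of K are:

  0-simplices (5): [0], [1], [2], [3], [4]
  1-simplices (5): [0,1], [0,2], [1,3], [2,4], [3,4]

Hence C_0 ≅ Z^5, C_1 ≅ Z^5.

∂_1: C_1 → C_0 is given by ∂[p,q] = [q] − [p]. For instance
  ∂[2,4] = [4] − [2].
The 5×5 boundary matrix has rank 4 and Smith normal form diag(1,1,1,1).

From H_k ≅ ker(∂_k) / im(∂_{k+1}) we obtain:

  H_0: rank C_0 − rank ∂_1 = 5 − 4 = 1, and the invariant factors of ∂_1 are all 1, so H_0 ≅ Z.
  H_1: rank ker ∂_1 − rank ∂_2 = (5 − 4) − 0 = 1, and there is no ∂_2, so H_1 ≅ Z.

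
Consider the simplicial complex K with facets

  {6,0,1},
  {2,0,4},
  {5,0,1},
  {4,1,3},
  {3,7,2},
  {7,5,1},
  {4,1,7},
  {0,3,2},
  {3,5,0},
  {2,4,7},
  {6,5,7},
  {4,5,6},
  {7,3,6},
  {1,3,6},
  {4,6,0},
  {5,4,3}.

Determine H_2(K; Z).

Take the total order 0 < 1 < 2 < 3 < 4 < 5 < 6 < 7 on the vertex set. Then K (dimension 2) consists of the simplices:

  0-simplices (8): [0], [1], [2], [3], [4], [5], [6], [7]
  1-simplices (24): (24 of them)
  2-simplices (16): [0,1,5], [0,1,6], [0,2,3], [0,2,4], [0,3,5], [0,4,6], [1,3,4], [1,3,6], [1,4,7], [1,5,7], [2,3,7], [2,4,7], [3,4,5], [3,6,7], [4,5,6], [5,6,7]

so the chain groups are C_0 ≅ Z^8, C_1 ≅ Z^24, C_2 ≅ Z^16.

The boundary map ∂_1: C_1 → C_0 sends each edge [p,q] (with p < q) to q − p.
The resulting 8×24 matrix has rank 7, and its Smith normal form has invariant factors (1,1,1,1,1,1,1).

∂_2: C_2 → C_1 sends each 2-simplex [p,q,r] to [q,r] − [p,r] + [p,q]. For instance
  ∂[1,4,7] = [4,7] − [1,7] + [1,4],
  ∂[0,4,6] = [4,6] − [0,6] + [0,4].
The 24×16 boundary matrix has rank 15 and Smith normal form diag(1,1,1,1,1,1,1,1,1,1,1,1,1,1,1).

From H_k ≅ ker(∂_k) / im(∂_{k+1}) we obtain:

  H_2: rank ker ∂_2 − rank ∂_3 = (16 − 15) − 0 = 1, and there is no ∂_3, so H_2 = Z.

H_2 ≅ Z.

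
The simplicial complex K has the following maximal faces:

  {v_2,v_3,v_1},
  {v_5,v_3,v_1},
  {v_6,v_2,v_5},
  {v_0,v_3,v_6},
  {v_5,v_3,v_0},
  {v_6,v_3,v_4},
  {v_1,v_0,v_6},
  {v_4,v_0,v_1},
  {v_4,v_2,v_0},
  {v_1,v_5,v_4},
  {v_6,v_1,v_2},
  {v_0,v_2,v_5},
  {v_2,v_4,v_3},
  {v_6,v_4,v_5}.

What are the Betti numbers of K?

b_0 = 1, b_1 = 2, b_2 = 1.

Order the vertices as v_0 < v_1 < v_2 < v_3 < v_4 < v_5 < v_6. Listing each simplex with vertices in this order, K has dimension 2 with simplices:

  0-simplices (7): [v_0], [v_1], [v_2], [v_3], [v_4], [v_5], [v_6]
  1-simplices (21): (21 of them)
  2-simplices (14): (14 of them)

so the chain groups are C_0 ≅ Z^7, C_1 ≅ Z^21, C_2 ≅ Z^14.

Boundary ∂_1: C_1 → C_0 is given by ∂[p,q] = [q] − [p]. For instance
  ∂[v_1,v_5] = [v_5] − [v_1].
This gives a 7×21 integer matrix of rank 6; reducing to Smith normal form yields diagonal entries (1,1,1,1,1,1).

The boundary map ∂_2: C_2 → C_1 maps a triangle to the signed sum of its edges. For instance
  ∂[v_1,v_3,v_5] = [v_3,v_5] − [v_1,v_5] + [v_1,v_3],
  ∂[v_1,v_4,v_5] = [v_4,v_5] − [v_1,v_5] + [v_1,v_4].
This gives a 21×14 integer matrix of rank 13; reducing to Smith normal form yields diagonal entries (1,1,1,1,1,1,1,1,1,1,1,1,1).

Now H_k = ker ∂_k / im ∂_{k+1}, so:

  H_0: rank C_0 − rank ∂_1 = 7 − 6 = 1, and the invariant factors of ∂_1 are all 1, so H_0 ≅ Z.
  H_1: rank ker ∂_1 − rank ∂_2 = (21 − 6) − 13 = 2, and the invariant factors of ∂_2 are all 1, so H_1 ≅ Z^2.
  H_2: rank ker ∂_2 − rank ∂_3 = (14 − 13) − 0 = 1, and there is no ∂_3, so H_2 ≅ Z.

Hence the Betti numbers are b_0 = 1, b_1 = 2, b_2 = 1.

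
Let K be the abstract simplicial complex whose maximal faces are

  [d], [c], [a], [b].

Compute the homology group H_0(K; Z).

H_0 = Z^4.

We work with the vertex ordering a < b < c < d. The simplices of K, each written with vertices in increasing order, are:

  0-simplices (4): a, b, c, d

so the chain groups are C_0 ≅ Z^4.

From H_k ≅ ker(∂_k) / im(∂_{k+1}) we obtain:

  H_0: rank C_0 − rank ∂_1 = 4 − 0 = 4, and there is no ∂_1, so H_0 = Z^4.

(K is a triangulation of a set of 4 points.)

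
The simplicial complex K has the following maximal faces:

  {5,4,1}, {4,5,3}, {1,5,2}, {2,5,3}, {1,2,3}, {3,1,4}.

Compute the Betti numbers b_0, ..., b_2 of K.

Fix the vertex order 1 < 2 < 3 < 4 < 5 and write every simplex with vertices in increasing order. Then dim K = 2 and the simplices of K are:

  0-simplices (5): [1], [2], [3], [4], [5]
  1-simplices (9): [1,2], [1,3], [1,4], [1,5], [2,3], [2,5], [3,4], [3,5], [4,5]
  2-simplices (6): [1,2,3], [1,2,5], [1,3,4], [1,4,5], [2,3,5], [3,4,5]

giving chain groups C_0 ≅ Z^5, C_1 ≅ Z^9, C_2 ≅ Z^6.

Boundary ∂_1: C_1 → C_0 maps an edge to its endpoints' difference, ∂[p,q] = q − p. For instance
  ∂[1,5] = [5] − [1].
The 5×9 boundary matrix has rank 4 and Smith normal form diag(1,1,1,1).

The boundary map ∂_2: C_2 → C_1 maps a triangle to the signed sum of its edges. For instance
  ∂[1,4,5] = [4,5] − [1,5] + [1,4],
  ∂[1,2,3] = [2,3] − [1,3] + [1,2].
As a 9×6 matrix over Z this has rank 5, with invariant factors (1,1,1,1,1).

Now H_k = ker ∂_k / im ∂_{k+1}, so:

  H_0: rank C_0 − rank ∂_1 = 5 − 4 = 1, and the invariant factors of ∂_1 are all 1, so H_0 ≅ Z.
  H_1: rank ker ∂_1 − rank ∂_2 = (9 − 4) − 5 = 0, and the invariant factors of ∂_2 are all 1, so H_1 ≅ 0.
  H_2: rank ker ∂_2 − rank ∂_3 = (6 − 5) − 0 = 1, and there is no ∂_3, so H_2 ≅ Z.

(K is a triangulation of the 2-sphere S^2.)

Hence the Betti numbers are b_0 = 1, b_1 = 0, b_2 = 1.

b_0 = 1, b_1 = 0, b_2 = 1.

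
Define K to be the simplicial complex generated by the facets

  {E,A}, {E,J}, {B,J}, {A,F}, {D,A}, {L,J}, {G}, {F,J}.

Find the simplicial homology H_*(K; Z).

We work with the vertex ordering A < B < D < E < F < G < J < L. The simplices of K, each written with vertices in increasing order, are:

  0-simplices (8): A, B, D, E, F, G, J, L
  1-simplices (7): AD, AE, AF, BJ, EJ, FJ, JL

so the chain groups are C_0 ≅ Z^8, C_1 ≅ Z^7.

The boundary map ∂_1: C_1 → C_0 is given by ∂[p,q] = [q] − [p]. For instance
  ∂AD = D − A.
This gives a 8×7 integer matrix of rank 6; reducing to Smith normal form yields diagonal entries (1,1,1,1,1,1).

From H_k ≅ ker(∂_k) / im(∂_{k+1}) we obtain:

  H_0: rank C_0 − rank ∂_1 = 8 − 6 = 2, and the invariant factors of ∂_1 are all 1, so H_0 = Z^2.
  H_1: rank ker ∂_1 − rank ∂_2 = (7 − 6) − 0 = 1, and there is no ∂_2, so H_1 = Z.

As a check, the Euler characteristic is 8 − 7 = 1, which agrees with 2 − 1 = 1.

H_0 = Z^2,  H_1 = Z.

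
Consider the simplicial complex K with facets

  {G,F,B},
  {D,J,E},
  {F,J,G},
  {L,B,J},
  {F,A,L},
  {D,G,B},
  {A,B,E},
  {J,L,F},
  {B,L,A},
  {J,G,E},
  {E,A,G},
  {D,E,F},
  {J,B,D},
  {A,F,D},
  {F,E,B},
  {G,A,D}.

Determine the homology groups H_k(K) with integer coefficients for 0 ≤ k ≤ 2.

We work with the vertex ordering A < B < D < E < F < G < J < L. The simplices of K, each written with vertices in increasing order, are:

  0-simplices (8): A, B, D, E, F, G, J, L
  1-simplices (24): AB, AD, AE, AF, AG, AL, BD, BE, BF, BG, BJ, BL, DE, DF, DG, DJ, EF, EG, EJ, FG, FJ, FL, GJ, JL
  2-simplices (16): ABE, ABL, ADF, ADG, AEG, AFL, BDG, BDJ, BEF, BFG, BJL, DEF, DEJ, EGJ, FGJ, FJL

so the chain groups are C_0 ≅ Z^8, C_1 ≅ Z^24, C_2 ≅ Z^16.

The boundary map ∂_1: C_1 → C_0 is given by ∂[p,q] = [q] − [p]. For instance
  ∂BE = E − B.
As a 8×24 matrix over Z this has rank 7, with invariant factors (1,1,1,1,1,1,1).

Boundary ∂_2: C_2 → C_1 sends each 2-simplex [p,q,r] to [q,r] − [p,r] + [p,q]. For instance
  ∂ABE = BE − AE + AB,
  ∂AEG = EG − AG + AE.
As a 24×16 matrix over Z this has rank 15, with invariant factors (1,1,1,1,1,1,1,1,1,1,1,1,1,1,1).

Reading off H_k = ker ∂_k / im ∂_{k+1}:

  H_0: rank C_0 − rank ∂_1 = 8 − 7 = 1, and the invariant factors of ∂_1 are all 1, so H_0 ≅ Z.
  H_1: rank ker ∂_1 − rank ∂_2 = (24 − 7) − 15 = 2, and the invariant factors of ∂_2 are all 1, so H_1 ≅ Z^2.
  H_2: rank ker ∂_2 − rank ∂_3 = (16 − 15) − 0 = 1, and there is no ∂_3, so H_2 ≅ Z.

H_0 = Z,  H_1 = Z^2,  H_2 = Z.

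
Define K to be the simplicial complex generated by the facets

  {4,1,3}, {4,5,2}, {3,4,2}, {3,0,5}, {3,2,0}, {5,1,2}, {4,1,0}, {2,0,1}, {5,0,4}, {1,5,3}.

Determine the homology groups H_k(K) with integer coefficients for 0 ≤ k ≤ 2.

H_0 = Z,  H_1 = Z/2,  H_2 = 0.

Take the total order 0 < 1 < 2 < 3 < 4 < 5 on the vertex set. Then K (dimension 2) consists of the simplices:

  0-simplices (6): [0], [1], [2], [3], [4], [5]
  1-simplices (15): [0,1], [0,2], [0,3], [0,4], [0,5], [1,2], [1,3], [1,4], [1,5], [2,3], [2,4], [2,5], [3,4], [3,5], [4,5]
  2-simplices (10): [0,1,2], [0,1,4], [0,2,3], [0,3,5], [0,4,5], [1,2,5], [1,3,4], [1,3,5], [2,3,4], [2,4,5]

Hence C_0 ≅ Z^6, C_1 ≅ Z^15, C_2 ≅ Z^10.

Boundary ∂_1: C_1 → C_0 sends each edge [p,q] (with p < q) to q − p. For instance
  ∂[0,2] = [2] − [0].
As a 6×15 matrix over Z this has rank 5, with invariant factors (1,1,1,1,1).

∂_2: C_2 → C_1 sends each 2-simplex [p,q,r] to [q,r] − [p,r] + [p,q]. For instance
  ∂[0,4,5] = [4,5] − [0,5] + [0,4],
  ∂[0,2,3] = [2,3] − [0,3] + [0,2].
The resulting 15×10 matrix has rank 10, and its Smith normal form has invariant factors (1,1,1,1,1,1,1,1,1,2).

From H_k ≅ ker(∂_k) / im(∂_{k+1}) we obtain:

  H_0: rank C_0 − rank ∂_1 = 6 − 5 = 1, and the invariant factors of ∂_1 are all 1, so H_0 = Z.
  H_1: rank ker ∂_1 − rank ∂_2 = (15 − 5) − 10 = 0, and ∂_2 has invariant factor 2 > 1, so H_1 = Z/2.
  H_2: rank ker ∂_2 − rank ∂_3 = (10 − 10) − 0 = 0, and there is no ∂_3, so H_2 = 0.

As a check, the Euler characteristic is 6 − 15 + 10 = 1, which agrees with 1 − 0 + 0 = 1.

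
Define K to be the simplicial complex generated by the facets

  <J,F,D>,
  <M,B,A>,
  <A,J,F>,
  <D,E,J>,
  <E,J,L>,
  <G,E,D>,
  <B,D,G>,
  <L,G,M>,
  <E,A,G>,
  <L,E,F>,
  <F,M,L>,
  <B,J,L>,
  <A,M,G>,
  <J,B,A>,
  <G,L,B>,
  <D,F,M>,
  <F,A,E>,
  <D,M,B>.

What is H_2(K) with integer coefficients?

H_2 = 0.

Order the vertices as A < B < D < E < F < G < J < L < M. Listing each simplex with vertices in this order, K has dimension 2 with simplices:

  0-simplices (9): A, B, D, E, F, G, J, L, M
  1-simplices (27): AB, AE, AF, AG, AJ, AM, BD, BG, BJ, BL, BM, DE, DF, DG, DJ, DM, EF, EG, EJ, EL, FJ, FL, FM, GL, GM, JL, LM
  2-simplices (18): ABJ, ABM, AEF, AEG, AFJ, AGM, BDG, BDM, BGL, BJL, DEG, DEJ, DFJ, DFM, EFL, EJL, FLM, GLM

giving chain groups C_0 ≅ Z^9, C_1 ≅ Z^27, C_2 ≅ Z^18.

∂_1: C_1 → C_0 sends each edge [p,q] (with p < q) to q − p. For instance
  ∂BL = L − B.
The 9×27 boundary matrix has rank 8 and Smith normal form diag(1,1,1,1,1,1,1,1).

The boundary map ∂_2: C_2 → C_1 maps a triangle to the signed sum of its edges. For instance
  ∂EJL = JL − EL + EJ,
  ∂FLM = LM − FM + FL.
As a 27×18 matrix over Z this has rank 18, with invariant factors (1,1,1,1,1,1,1,1,1,1,1,1,1,1,1,1,1,2).

Reading off H_k = ker ∂_k / im ∂_{k+1}:

  H_2: rank ker ∂_2 − rank ∂_3 = (18 − 18) − 0 = 0, and there is no ∂_3, so H_2 ≅ 0.

(K is a triangulation of the Klein bottle.)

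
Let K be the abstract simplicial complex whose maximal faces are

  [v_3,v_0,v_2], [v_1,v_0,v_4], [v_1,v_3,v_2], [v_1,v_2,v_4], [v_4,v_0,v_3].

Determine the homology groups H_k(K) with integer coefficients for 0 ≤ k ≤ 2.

H_0 = Z,  H_1 = Z,  H_2 = 0.

K has 5 vertices, 10 edges, 5 triangles.
rank ∂_0 = 0, rank ∂_1 = 4 ⇒ b_0 = 5 − 0 − 4 = 1; all invariant factors of ∂_1 are 1 so no torsion. So H_0 ≅ Z.
rank ∂_1 = 4, rank ∂_2 = 5 ⇒ b_1 = 10 − 4 − 5 = 1; all invariant factors of ∂_2 are 1 so no torsion. So H_1 ≅ Z.
rank ∂_2 = 5, rank ∂_3 = 0 ⇒ b_2 = 5 − 5 − 0 = 0. So H_2 ≅ 0.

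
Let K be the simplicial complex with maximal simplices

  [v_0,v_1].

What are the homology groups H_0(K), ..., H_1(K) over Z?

H_0 = Z,  H_1 = 0.

Fix the vertex order v_0 < v_1 and write every simplex with vertices in increasing order. Then dim K = 1 and the simplices of K are:

  0-simplices (2): [v_0], [v_1]
  1-simplices (1): [v_0,v_1]

giving chain groups C_0 ≅ Z^2, C_1 ≅ Z^1.

The boundary map ∂_1: C_1 → C_0 maps an edge to its endpoints' difference, ∂[p,q] = q − p. For instance
  ∂[v_0,v_1] = [v_1] − [v_0].
The 2×1 boundary matrix has rank 1 and Smith normal form diag(1).

Now H_k = ker ∂_k / im ∂_{k+1}, so:

  H_0: rank C_0 − rank ∂_1 = 2 − 1 = 1, and the invariant factors of ∂_1 are all 1, so H_0 = Z.
  H_1: rank ker ∂_1 − rank ∂_2 = (1 − 1) − 0 = 0, and there is no ∂_2, so H_1 = 0.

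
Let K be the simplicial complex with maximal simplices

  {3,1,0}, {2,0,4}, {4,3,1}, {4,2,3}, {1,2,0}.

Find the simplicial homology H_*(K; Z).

We work with the vertex ordering 0 < 1 < 2 < 3 < 4. The simplices of K, each written with vertices in increasing order, are:

  0-simplices (5): [0], [1], [2], [3], [4]
  1-simplices (10): [0,1], [0,2], [0,3], [0,4], [1,2], [1,3], [1,4], [2,3], [2,4], [3,4]
  2-simplices (5): [0,1,2], [0,1,3], [0,2,4], [1,3,4], [2,3,4]

Hence C_0 ≅ Z^5, C_1 ≅ Z^10, C_2 ≅ Z^5.

∂_1: C_1 → C_0 sends each edge [p,q] (with p < q) to q − p. For instance
  ∂[2,3] = [3] − [2].
The 5×10 boundary matrix has rank 4 and Smith normal form diag(1,1,1,1).

The boundary map ∂_2: C_2 → C_1 sends each 2-simplex [p,q,r] to [q,r] − [p,r] + [p,q]. For instance
  ∂[0,2,4] = [2,4] − [0,4] + [0,2],
  ∂[2,3,4] = [3,4] − [2,4] + [2,3].
The 10×5 boundary matrix has rank 5 and Smith normal form diag(1,1,1,1,1).

Computing H_k = (kernel of ∂_k) / (image of ∂_{k+1}):

  H_0: rank C_0 − rank ∂_1 = 5 − 4 = 1, and the invariant factors of ∂_1 are all 1, so H_0 ≅ Z.
  H_1: rank ker ∂_1 − rank ∂_2 = (10 − 4) − 5 = 1, and the invariant factors of ∂_2 are all 1, so H_1 ≅ Z.
  H_2: rank ker ∂_2 − rank ∂_3 = (5 − 5) − 0 = 0, and there is no ∂_3, so H_2 ≅ 0.

(K is a triangulation of the Möbius band.)

H_0 = Z,  H_1 = Z,  H_2 = 0.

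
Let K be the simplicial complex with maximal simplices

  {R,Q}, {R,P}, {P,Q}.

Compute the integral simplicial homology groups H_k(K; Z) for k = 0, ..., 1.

Fix the vertex order P < Q < R and write every simplex with vertices in increasing order. Then dim K = 1 and the simplices of K are:

  0-simplices (3): P, Q, R
  1-simplices (3): PQ, PR, QR

Hence C_0 ≅ Z^3, C_1 ≅ Z^3.

The boundary map ∂_1: C_1 → C_0 is given by ∂[p,q] = [q] − [p]. For instance
  ∂QR = R − Q.
The resulting 3×3 matrix has rank 2, and its Smith normal form has invariant factors (1,1).

Computing H_k = (kernel of ∂_k) / (image of ∂_{k+1}):

  H_0: rank C_0 − rank ∂_1 = 3 − 2 = 1, and the invariant factors of ∂_1 are all 1, so H_0 = Z.
  H_1: rank ker ∂_1 − rank ∂_2 = (3 − 2) − 0 = 1, and there is no ∂_2, so H_1 = Z.

As a check, the Euler characteristic is 3 − 3 = 0, which agrees with 1 − 1 = 0.
(K is a triangulation of the circle S^1.)

H_0 = Z,  H_1 = Z.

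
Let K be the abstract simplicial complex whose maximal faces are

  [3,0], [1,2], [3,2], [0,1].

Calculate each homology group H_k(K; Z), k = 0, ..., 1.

H_0 = Z,  H_1 = Z.

K has 4 vertices, 4 edges.
rank ∂_0 = 0, rank ∂_1 = 3 ⇒ b_0 = 4 − 0 − 3 = 1; all invariant factors of ∂_1 are 1 so no torsion. So H_0 ≅ Z.
rank ∂_1 = 3, rank ∂_2 = 0 ⇒ b_1 = 4 − 3 − 0 = 1. So H_1 ≅ Z.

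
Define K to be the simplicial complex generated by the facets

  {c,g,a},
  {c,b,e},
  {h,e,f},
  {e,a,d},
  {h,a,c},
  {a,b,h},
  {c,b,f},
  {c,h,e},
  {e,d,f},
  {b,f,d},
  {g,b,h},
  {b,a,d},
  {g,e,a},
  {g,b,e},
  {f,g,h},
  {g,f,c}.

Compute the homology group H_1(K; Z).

Order the vertices as a < b < c < d < e < f < g < h. Listing each simplex with vertices in this order, K has dimension 2 with simplices:

  0-simplices (8): a, b, c, d, e, f, g, h
  1-simplices (24): ab, ac, ad, ae, ag, ah, bc, bd, be, bf, bg, bh, ce, cf, cg, ch, de, df, ef, eg, eh, fg, fh, gh
  2-simplices (16): abd, abh, acg, ach, ade, aeg, bce, bcf, bdf, beg, bgh, ceh, cfg, def, efh, fgh

giving chain groups C_0 ≅ Z^8, C_1 ≅ Z^24, C_2 ≅ Z^16.

Boundary ∂_1: C_1 → C_0 maps an edge to its endpoints' difference, ∂[p,q] = q − p.
The 8×24 boundary matrix has rank 7 and Smith normal form diag(1,1,1,1,1,1,1).

∂_2: C_2 → C_1 maps a triangle to the signed sum of its edges. For instance
  ∂aeg = eg − ag + ae,
  ∂ach = ch − ah + ac.
As a 24×16 matrix over Z this has rank 15, with invariant factors (1,1,1,1,1,1,1,1,1,1,1,1,1,1,1).

Now H_k = ker ∂_k / im ∂_{k+1}, so:

  H_1: rank ker ∂_1 − rank ∂_2 = (24 − 7) − 15 = 2, and the invariant factors of ∂_2 are all 1, so H_1 = Z^2.

(K is a triangulation of the torus T^2.)

H_1 ≅ Z^2.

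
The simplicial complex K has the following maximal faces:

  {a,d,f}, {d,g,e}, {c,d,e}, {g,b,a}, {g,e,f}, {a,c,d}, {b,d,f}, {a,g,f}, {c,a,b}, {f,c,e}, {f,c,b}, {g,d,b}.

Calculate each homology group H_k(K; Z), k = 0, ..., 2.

H_0 ≅ Z,  H_1 ≅ Z_2,  H_2 = 0.

Take the total order a < b < c < d < e < f < g on the vertex set. Then K (dimension 2) consists of the simplices:

  0-simplices (7): a, b, c, d, e, f, g
  1-simplices (18): ab, ac, ad, af, ag, bc, bd, bf, bg, cd, ce, cf, de, df, dg, ef, eg, fg
  2-simplices (12): abc, abg, acd, adf, afg, bcf, bdf, bdg, cde, cef, deg, efg

giving chain groups C_0 ≅ Z^7, C_1 ≅ Z^18, C_2 ≅ Z^12.

Boundary ∂_1: C_1 → C_0 maps an edge to its endpoints' difference, ∂[p,q] = q − p. For instance
  ∂eg = g − e.
The resulting 7×18 matrix has rank 6, and its Smith normal form has invariant factors (1,1,1,1,1,1).

∂_2: C_2 → C_1 maps a triangle to the signed sum of its edges. For instance
  ∂bdg = dg − bg + bd,
  ∂abc = bc − ac + ab.
The 18×12 boundary matrix has rank 12 and Smith normal form diag(1,1,1,1,1,1,1,1,1,1,1,2).

From H_k ≅ ker(∂_k) / im(∂_{k+1}) we obtain:

  H_0: rank C_0 − rank ∂_1 = 7 − 6 = 1, and the invariant factors of ∂_1 are all 1, so H_0 = Z.
  H_1: rank ker ∂_1 − rank ∂_2 = (18 − 6) − 12 = 0, and ∂_2 has invariant factor 2 > 1, so H_1 = Z_2.
  H_2: rank ker ∂_2 − rank ∂_3 = (12 − 12) − 0 = 0, and there is no ∂_3, so H_2 = 0.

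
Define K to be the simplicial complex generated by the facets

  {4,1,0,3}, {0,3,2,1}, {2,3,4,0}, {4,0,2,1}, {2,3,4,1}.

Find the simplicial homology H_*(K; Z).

H_0 ≅ Z,  H_1 = 0,  H_2 = 0,  H_3 ≅ Z.

We work with the vertex ordering 0 < 1 < 2 < 3 < 4. The simplices of K, each written with vertices in increasing order, are:

  0-simplices (5): [0], [1], [2], [3], [4]
  1-simplices (10): [0,1], [0,2], [0,3], [0,4], [1,2], [1,3], [1,4], [2,3], [2,4], [3,4]
  2-simplices (10): [0,1,2], [0,1,3], [0,1,4], [0,2,3], [0,2,4], [0,3,4], [1,2,3], [1,2,4], [1,3,4], [2,3,4]
  3-simplices (5): [0,1,2,3], [0,1,2,4], [0,1,3,4], [0,2,3,4], [1,2,3,4]

giving chain groups C_0 ≅ Z^5, C_1 ≅ Z^10, C_2 ≅ Z^10, C_3 ≅ Z^5.

The boundary map ∂_1: C_1 → C_0 sends each edge [p,q] (with p < q) to q − p.
The 5×10 boundary matrix has rank 4 and Smith normal form diag(1,1,1,1).

∂_2: C_2 → C_1 maps a triangle to the signed sum of its edges. For instance
  ∂[0,2,3] = [2,3] − [0,3] + [0,2],
  ∂[2,3,4] = [3,4] − [2,4] + [2,3].
The resulting 10×10 matrix has rank 6, and its Smith normal form has invariant factors (1,1,1,1,1,1).

Boundary ∂_3: C_3 → C_2 sends each 3-simplex σ to the alternating sum Σ_i (−1)^i (σ with its i-th vertex removed). For instance
  ∂[0,1,2,3] = [1,2,3] − [0,2,3] + [0,1,3] − [0,1,2],
  ∂[0,1,2,4] = [1,2,4] − [0,2,4] + [0,1,4] − [0,1,2].
This gives a 10×5 integer matrix of rank 4; reducing to Smith normal form yields diagonal entries (1,1,1,1).

Computing H_k = (kernel of ∂_k) / (image of ∂_{k+1}):

  H_0: rank C_0 − rank ∂_1 = 5 − 4 = 1, and the invariant factors of ∂_1 are all 1, so H_0 ≅ Z.
  H_1: rank ker ∂_1 − rank ∂_2 = (10 − 4) − 6 = 0, and the invariant factors of ∂_2 are all 1, so H_1 ≅ 0.
  H_2: rank ker ∂_2 − rank ∂_3 = (10 − 6) − 4 = 0, and the invariant factors of ∂_3 are all 1, so H_2 ≅ 0.
  H_3: rank ker ∂_3 − rank ∂_4 = (5 − 4) − 0 = 1, and there is no ∂_4, so H_3 ≅ Z.

As a check, the Euler characteristic is 5 − 10 + 10 − 5 = 0, which agrees with 1 − 0 + 0 − 1 = 0.
(K is a triangulation of the 3-sphere S^3.)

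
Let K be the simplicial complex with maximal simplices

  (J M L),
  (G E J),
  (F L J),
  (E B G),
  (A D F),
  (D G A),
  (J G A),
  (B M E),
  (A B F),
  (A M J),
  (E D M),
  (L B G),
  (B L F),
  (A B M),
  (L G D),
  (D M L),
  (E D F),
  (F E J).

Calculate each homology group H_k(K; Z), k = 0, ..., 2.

H_0 ≅ Z,  H_1 ≅ Z^2,  H_2 ≅ Z.

K has 9 vertices, 27 edges, 18 triangles.
rank ∂_0 = 0, rank ∂_1 = 8 ⇒ b_0 = 9 − 0 − 8 = 1; all invariant factors of ∂_1 are 1 so no torsion. So H_0 = Z.
rank ∂_1 = 8, rank ∂_2 = 17 ⇒ b_1 = 27 − 8 − 17 = 2; all invariant factors of ∂_2 are 1 so no torsion. So H_1 = Z^2.
rank ∂_2 = 17, rank ∂_3 = 0 ⇒ b_2 = 18 − 17 − 0 = 1. So H_2 = Z.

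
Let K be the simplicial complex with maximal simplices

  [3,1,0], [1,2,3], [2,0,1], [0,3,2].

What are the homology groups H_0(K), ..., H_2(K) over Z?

H_0 = Z,  H_1 = 0,  H_2 = Z.

Take the total order 0 < 1 < 2 < 3 on the vertex set. Then K (dimension 2) consists of the simplices:

  0-simplices (4): [0], [1], [2], [3]
  1-simplices (6): [0,1], [0,2], [0,3], [1,2], [1,3], [2,3]
  2-simplices (4): [0,1,2], [0,1,3], [0,2,3], [1,2,3]

Hence C_0 ≅ Z^4, C_1 ≅ Z^6, C_2 ≅ Z^4.

∂_1: C_1 → C_0 maps an edge to its endpoints' difference, ∂[p,q] = q − p. For instance
  ∂[0,3] = [3] − [0].
The resulting 4×6 matrix has rank 3, and its Smith normal form has invariant factors (1,1,1).

Boundary ∂_2: C_2 → C_1 maps a triangle to the signed sum of its edges. For instance
  ∂[0,1,2] = [1,2] − [0,2] + [0,1],
  ∂[0,2,3] = [2,3] − [0,3] + [0,2].
The 6×4 boundary matrix has rank 3 and Smith normal form diag(1,1,1).

Computing H_k = (kernel of ∂_k) / (image of ∂_{k+1}):

  H_0: rank C_0 − rank ∂_1 = 4 − 3 = 1, and the invariant factors of ∂_1 are all 1, so H_0 = Z.
  H_1: rank ker ∂_1 − rank ∂_2 = (6 − 3) − 3 = 0, and the invariant factors of ∂_2 are all 1, so H_1 = 0.
  H_2: rank ker ∂_2 − rank ∂_3 = (4 − 3) − 0 = 1, and there is no ∂_3, so H_2 = Z.

As a check, the Euler characteristic is 4 − 6 + 4 = 2, which agrees with 1 − 0 + 1 = 2.
(K is a triangulation of the 2-sphere S^2.)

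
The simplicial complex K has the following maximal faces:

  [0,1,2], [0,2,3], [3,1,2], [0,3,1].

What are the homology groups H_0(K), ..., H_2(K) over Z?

Fix the vertex order 0 < 1 < 2 < 3 and write every simplex with vertices in increasing order. Then dim K = 2 and the simplices of K are:

  0-simplices (4): [0], [1], [2], [3]
  1-simplices (6): [0,1], [0,2], [0,3], [1,2], [1,3], [2,3]
  2-simplices (4): [0,1,2], [0,1,3], [0,2,3], [1,2,3]

giving chain groups C_0 ≅ Z^4, C_1 ≅ Z^6, C_2 ≅ Z^4.

The boundary map ∂_1: C_1 → C_0 sends each edge [p,q] (with p < q) to q − p.
This gives a 4×6 integer matrix of rank 3; reducing to Smith normal form yields diagonal entries (1,1,1).

The boundary map ∂_2: C_2 → C_1 sends each 2-simplex [p,q,r] to [q,r] − [p,r] + [p,q]. For instance
  ∂[0,2,3] = [2,3] − [0,3] + [0,2],
  ∂[0,1,2] = [1,2] − [0,2] + [0,1].
The 6×4 boundary matrix has rank 3 and Smith normal form diag(1,1,1).

From H_k ≅ ker(∂_k) / im(∂_{k+1}) we obtain:

  H_0: rank C_0 − rank ∂_1 = 4 − 3 = 1, and the invariant factors of ∂_1 are all 1, so H_0 ≅ Z.
  H_1: rank ker ∂_1 − rank ∂_2 = (6 − 3) − 3 = 0, and the invariant factors of ∂_2 are all 1, so H_1 ≅ 0.
  H_2: rank ker ∂_2 − rank ∂_3 = (4 − 3) − 0 = 1, and there is no ∂_3, so H_2 ≅ Z.

H_0 ≅ Z,  H_1 = 0,  H_2 ≅ Z.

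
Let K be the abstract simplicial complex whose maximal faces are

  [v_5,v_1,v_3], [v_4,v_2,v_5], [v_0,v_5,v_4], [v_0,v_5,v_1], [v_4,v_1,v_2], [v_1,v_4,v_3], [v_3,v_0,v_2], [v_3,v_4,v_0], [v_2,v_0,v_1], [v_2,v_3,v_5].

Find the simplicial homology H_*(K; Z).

H_0 = Z,  H_1 = Z/2Z,  H_2 = 0.

Take the total order v_0 < v_1 < v_2 < v_3 < v_4 < v_5 on the vertex set. Then K (dimension 2) consists of the simplices:

  0-simplices (6): [v_0], [v_1], [v_2], [v_3], [v_4], [v_5]
  1-simplices (15): (15 of them)
  2-simplices (10): [v_0,v_1,v_2], [v_0,v_1,v_5], [v_0,v_2,v_3], [v_0,v_3,v_4], [v_0,v_4,v_5], [v_1,v_2,v_4], [v_1,v_3,v_4], [v_1,v_3,v_5], [v_2,v_3,v_5], [v_2,v_4,v_5]

so the chain groups are C_0 ≅ Z^6, C_1 ≅ Z^15, C_2 ≅ Z^10.

Boundary ∂_1: C_1 → C_0 is given by ∂[p,q] = [q] − [p]. For instance
  ∂[v_0,v_4] = [v_4] − [v_0].
This gives a 6×15 integer matrix of rank 5; reducing to Smith normal form yields diagonal entries (1,1,1,1,1).

∂_2: C_2 → C_1 sends each 2-simplex [p,q,r] to [q,r] − [p,r] + [p,q]. For instance
  ∂[v_1,v_2,v_4] = [v_2,v_4] − [v_1,v_4] + [v_1,v_2],
  ∂[v_2,v_3,v_5] = [v_3,v_5] − [v_2,v_5] + [v_2,v_3].
The resulting 15×10 matrix has rank 10, and its Smith normal form has invariant factors (1,1,1,1,1,1,1,1,1,2).

Reading off H_k = ker ∂_k / im ∂_{k+1}:

  H_0: rank C_0 − rank ∂_1 = 6 − 5 = 1, and the invariant factors of ∂_1 are all 1, so H_0 ≅ Z.
  H_1: rank ker ∂_1 − rank ∂_2 = (15 − 5) − 10 = 0, and ∂_2 has invariant factor 2 > 1, so H_1 ≅ Z/2Z.
  H_2: rank ker ∂_2 − rank ∂_3 = (10 − 10) − 0 = 0, and there is no ∂_3, so H_2 ≅ 0.

As a check, the Euler characteristic is 6 − 15 + 10 = 1, which agrees with 1 − 0 + 0 = 1.
(K is a triangulation of the real projective plane RP^2.)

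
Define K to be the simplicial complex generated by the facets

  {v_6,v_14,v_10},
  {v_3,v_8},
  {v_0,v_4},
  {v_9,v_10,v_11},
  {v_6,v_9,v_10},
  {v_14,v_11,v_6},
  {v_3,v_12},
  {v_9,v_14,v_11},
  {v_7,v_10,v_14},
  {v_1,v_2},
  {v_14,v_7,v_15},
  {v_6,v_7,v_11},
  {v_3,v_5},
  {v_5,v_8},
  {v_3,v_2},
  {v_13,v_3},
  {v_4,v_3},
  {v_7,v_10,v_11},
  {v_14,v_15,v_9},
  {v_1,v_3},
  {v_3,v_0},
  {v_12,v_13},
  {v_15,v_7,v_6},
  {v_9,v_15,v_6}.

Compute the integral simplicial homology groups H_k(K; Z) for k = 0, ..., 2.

H_0 = Z^2,  H_1 = Z^4 ⊕ Z/2Z,  H_2 = 0.

Fix the vertex order v_0 < v_1 < v_2 < v_3 < v_4 < v_5 < v_6 < v_7 < v_8 < v_9 < v_10 < v_11 < v_12 < v_13 < v_14 < v_15 and write every simplex with vertices in increasing order. Then dim K = 2 and the simplices of K are:

  0-simplices (16): [v_0], [v_1], [v_2], [v_3], [v_4], [v_5], [v_6], [v_7], [v_8], [v_9], [v_10], [v_11], [v_12], [v_13], [v_14], [v_15]
  1-simplices (30): (30 of them)
  2-simplices (12): (12 of them)

giving chain groups C_0 ≅ Z^16, C_1 ≅ Z^30, C_2 ≅ Z^12.

Boundary ∂_1: C_1 → C_0 is given by ∂[p,q] = [q] − [p].
The resulting 16×30 matrix has rank 14, and its Smith normal form has invariant factors (1,1,1,1,1,1,1,1,1,1,1,1,1,1).

∂_2: C_2 → C_1 acts by ∂[p,q,r] = [q,r] − [p,r] + [p,q]. For instance
  ∂[v_6,v_11,v_14] = [v_11,v_14] − [v_6,v_14] + [v_6,v_11],
  ∂[v_6,v_9,v_15] = [v_9,v_15] − [v_6,v_15] + [v_6,v_9].
The resulting 30×12 matrix has rank 12, and its Smith normal form has invariant factors (1,1,1,1,1,1,1,1,1,1,1,2).

Reading off H_k = ker ∂_k / im ∂_{k+1}:

  H_0: rank C_0 − rank ∂_1 = 16 − 14 = 2, and the invariant factors of ∂_1 are all 1, so H_0 = Z^2.
  H_1: rank ker ∂_1 − rank ∂_2 = (30 − 14) − 12 = 4, and ∂_2 has invariant factor 2 > 1, so H_1 = Z^4 ⊕ Z/2Z.
  H_2: rank ker ∂_2 − rank ∂_3 = (12 − 12) − 0 = 0, and there is no ∂_3, so H_2 = 0.

(K is a triangulation of the disjoint union of the real projective plane RP^2 and a wedge of 4 circles.)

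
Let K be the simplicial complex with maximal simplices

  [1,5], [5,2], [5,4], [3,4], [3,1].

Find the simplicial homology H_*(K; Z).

Take the total order 1 < 2 < 3 < 4 < 5 on the vertex set. Then K (dimension 1) consists of the simplices:

  0-simplices (5): [1], [2], [3], [4], [5]
  1-simplices (5): [1,3], [1,5], [2,5], [3,4], [4,5]

giving chain groups C_0 ≅ Z^5, C_1 ≅ Z^5.

Boundary ∂_1: C_1 → C_0 is given by ∂[p,q] = [q] − [p].
The 5×5 boundary matrix has rank 4 and Smith normal form diag(1,1,1,1).

Now H_k = ker ∂_k / im ∂_{k+1}, so:

  H_0: rank C_0 − rank ∂_1 = 5 − 4 = 1, and the invariant factors of ∂_1 are all 1, so H_0 = Z.
  H_1: rank ker ∂_1 − rank ∂_2 = (5 − 4) − 0 = 1, and there is no ∂_2, so H_1 = Z.

As a check, the Euler characteristic is 5 − 5 = 0, which agrees with 1 − 1 = 0.

H_0 ≅ Z,  H_1 ≅ Z.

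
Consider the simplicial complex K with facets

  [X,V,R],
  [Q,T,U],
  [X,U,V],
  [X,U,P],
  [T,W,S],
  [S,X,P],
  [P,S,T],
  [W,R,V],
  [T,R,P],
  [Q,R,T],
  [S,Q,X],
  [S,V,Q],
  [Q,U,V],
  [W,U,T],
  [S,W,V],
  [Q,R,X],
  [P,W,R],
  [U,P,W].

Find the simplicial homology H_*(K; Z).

We work with the vertex ordering P < Q < R < S < T < U < V < W < X. The simplices of K, each written with vertices in increasing order, are:

  0-simplices (9): P, Q, R, S, T, U, V, W, X
  1-simplices (27): PR, PS, PT, PU, PW, PX, QR, QS, QT, QU, QV, QX, RT, RV, RW, RX, ST, SV, SW, SX, TU, TW, UV, UW, UX, VW, VX
  2-simplices (18): PRT, PRW, PST, PSX, PUW, PUX, QRT, QRX, QSV, QSX, QTU, QUV, RVW, RVX, STW, SVW, TUW, UVX

Hence C_0 ≅ Z^9, C_1 ≅ Z^27, C_2 ≅ Z^18.

The boundary map ∂_1: C_1 → C_0 maps an edge to its endpoints' difference, ∂[p,q] = q − p. For instance
  ∂UW = W − U.
This gives a 9×27 integer matrix of rank 8; reducing to Smith normal form yields diagonal entries (1,1,1,1,1,1,1,1).

∂_2: C_2 → C_1 sends each 2-simplex [p,q,r] to [q,r] − [p,r] + [p,q]. For instance
  ∂PUW = UW − PW + PU,
  ∂QUV = UV − QV + QU.
The 27×18 boundary matrix has rank 18 and Smith normal form diag(1,1,1,1,1,1,1,1,1,1,1,1,1,1,1,1,1,2).

From H_k ≅ ker(∂_k) / im(∂_{k+1}) we obtain:

  H_0: rank C_0 − rank ∂_1 = 9 − 8 = 1, and the invariant factors of ∂_1 are all 1, so H_0 = Z.
  H_1: rank ker ∂_1 − rank ∂_2 = (27 − 8) − 18 = 1, and ∂_2 has invariant factor 2 > 1, so H_1 = Z ⊕ Z/2.
  H_2: rank ker ∂_2 − rank ∂_3 = (18 − 18) − 0 = 0, and there is no ∂_3, so H_2 = 0.

As a check, the Euler characteristic is 9 − 27 + 18 = 0, which agrees with 1 − 1 + 0 = 0.

H_0 ≅ Z,  H_1 ≅ Z ⊕ Z/2,  H_2 = 0.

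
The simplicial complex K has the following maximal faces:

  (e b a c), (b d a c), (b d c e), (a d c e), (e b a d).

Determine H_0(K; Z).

H_0 = Z.

Order the vertices as a < b < c < d < e. Listing each simplex with vertices in this order, K has dimension 3 with simplices:

  0-simplices (5): a, b, c, d, e
  1-simplices (10): ab, ac, ad, ae, bc, bd, be, cd, ce, de
  2-simplices (10): abc, abd, abe, acd, ace, ade, bcd, bce, bde, cde
  3-simplices (5): abcd, abce, abde, acde, bcde

so the chain groups are C_0 ≅ Z^5, C_1 ≅ Z^10, C_2 ≅ Z^10, C_3 ≅ Z^5.

The boundary map ∂_1: C_1 → C_0 sends each edge [p,q] (with p < q) to q − p.
The resulting 5×10 matrix has rank 4, and its Smith normal form has invariant factors (1,1,1,1).

∂_2: C_2 → C_1 acts by ∂[p,q,r] = [q,r] − [p,r] + [p,q]. For instance
  ∂bde = de − be + bd,
  ∂ade = de − ae + ad.
This gives a 10×10 integer matrix of rank 6; reducing to Smith normal form yields diagonal entries (1,1,1,1,1,1).

∂_3: C_3 → C_2 sends each 3-simplex σ to the alternating sum Σ_i (−1)^i (σ with its i-th vertex removed). For instance
  ∂abde = bde − ade + abe − abd,
  ∂acde = cde − ade + ace − acd.
The resulting 10×5 matrix has rank 4, and its Smith normal form has invariant factors (1,1,1,1).

Computing H_k = (kernel of ∂_k) / (image of ∂_{k+1}):

  H_0: rank C_0 − rank ∂_1 = 5 − 4 = 1, and the invariant factors of ∂_1 are all 1, so H_0 = Z.

(K is a triangulation of the 3-sphere S^3.)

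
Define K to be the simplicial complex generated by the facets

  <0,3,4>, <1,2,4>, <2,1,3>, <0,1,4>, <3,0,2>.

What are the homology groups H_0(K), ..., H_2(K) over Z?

H_0 ≅ Z,  H_1 ≅ Z,  H_2 = 0.

Order the vertices as 0 < 1 < 2 < 3 < 4. Listing each simplex with vertices in this order, K has dimension 2 with simplices:

  0-simplices (5): [0], [1], [2], [3], [4]
  1-simplices (10): [0,1], [0,2], [0,3], [0,4], [1,2], [1,3], [1,4], [2,3], [2,4], [3,4]
  2-simplices (5): [0,1,4], [0,2,3], [0,3,4], [1,2,3], [1,2,4]

so the chain groups are C_0 ≅ Z^5, C_1 ≅ Z^10, C_2 ≅ Z^5.

∂_1: C_1 → C_0 is given by ∂[p,q] = [q] − [p]. For instance
  ∂[1,3] = [3] − [1].
The resulting 5×10 matrix has rank 4, and its Smith normal form has invariant factors (1,1,1,1).

∂_2: C_2 → C_1 maps a triangle to the signed sum of its edges. For instance
  ∂[1,2,4] = [2,4] − [1,4] + [1,2],
  ∂[1,2,3] = [2,3] − [1,3] + [1,2].
The resulting 10×5 matrix has rank 5, and its Smith normal form has invariant factors (1,1,1,1,1).

Computing H_k = (kernel of ∂_k) / (image of ∂_{k+1}):

  H_0: rank C_0 − rank ∂_1 = 5 − 4 = 1, and the invariant factors of ∂_1 are all 1, so H_0 = Z.
  H_1: rank ker ∂_1 − rank ∂_2 = (10 − 4) − 5 = 1, and the invariant factors of ∂_2 are all 1, so H_1 = Z.
  H_2: rank ker ∂_2 − rank ∂_3 = (5 − 5) − 0 = 0, and there is no ∂_3, so H_2 = 0.

As a check, the Euler characteristic is 5 − 10 + 5 = 0, which agrees with 1 − 1 + 0 = 0.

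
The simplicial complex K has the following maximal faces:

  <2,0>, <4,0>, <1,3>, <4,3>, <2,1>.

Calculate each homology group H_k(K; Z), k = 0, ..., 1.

Order the vertices as 0 < 1 < 2 < 3 < 4. Listing each simplex with vertices in this order, K has dimension 1 with simplices:

  0-simplices (5): [0], [1], [2], [3], [4]
  1-simplices (5): [0,2], [0,4], [1,2], [1,3], [3,4]

Hence C_0 ≅ Z^5, C_1 ≅ Z^5.

∂_1: C_1 → C_0 maps an edge to its endpoints' difference, ∂[p,q] = q − p. For instance
  ∂[1,3] = [3] − [1].
The resulting 5×5 matrix has rank 4, and its Smith normal form has invariant factors (1,1,1,1).

Reading off H_k = ker ∂_k / im ∂_{k+1}:

  H_0: rank C_0 − rank ∂_1 = 5 − 4 = 1, and the invariant factors of ∂_1 are all 1, so H_0 = Z.
  H_1: rank ker ∂_1 − rank ∂_2 = (5 − 4) − 0 = 1, and there is no ∂_2, so H_1 = Z.

(K is a triangulation of the circle S^1.)

H_0 ≅ Z,  H_1 ≅ Z.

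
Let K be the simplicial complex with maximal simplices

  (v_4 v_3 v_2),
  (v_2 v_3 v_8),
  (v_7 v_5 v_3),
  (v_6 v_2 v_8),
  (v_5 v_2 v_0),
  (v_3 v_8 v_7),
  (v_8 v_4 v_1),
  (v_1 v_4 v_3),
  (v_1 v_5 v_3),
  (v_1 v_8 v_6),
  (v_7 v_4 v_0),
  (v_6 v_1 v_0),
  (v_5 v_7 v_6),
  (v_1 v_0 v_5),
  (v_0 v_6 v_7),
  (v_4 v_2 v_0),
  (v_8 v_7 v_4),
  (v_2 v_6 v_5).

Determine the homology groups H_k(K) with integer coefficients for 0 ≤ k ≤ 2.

H_0 ≅ Z,  H_1 ≅ Z ⊕ Z/2,  H_2 = 0.

We work with the vertex ordering v_0 < v_1 < v_2 < v_3 < v_4 < v_5 < v_6 < v_7 < v_8. The simplices of K, each written with vertices in increasing order, are:

  0-simplices (9): [v_0], [v_1], [v_2], [v_3], [v_4], [v_5], [v_6], [v_7], [v_8]
  1-simplices (27): (27 of them)
  2-simplices (18): (18 of them)

giving chain groups C_0 ≅ Z^9, C_1 ≅ Z^27, C_2 ≅ Z^18.

The boundary map ∂_1: C_1 → C_0 is given by ∂[p,q] = [q] − [p].
The 9×27 boundary matrix has rank 8 and Smith normal form diag(1,1,1,1,1,1,1,1).

Boundary ∂_2: C_2 → C_1 sends each 2-simplex [p,q,r] to [q,r] − [p,r] + [p,q]. For instance
  ∂[v_2,v_3,v_8] = [v_3,v_8] − [v_2,v_8] + [v_2,v_3],
  ∂[v_3,v_5,v_7] = [v_5,v_7] − [v_3,v_7] + [v_3,v_5].
As a 27×18 matrix over Z this has rank 18, with invariant factors (1,1,1,1,1,1,1,1,1,1,1,1,1,1,1,1,1,2).

Now H_k = ker ∂_k / im ∂_{k+1}, so:

  H_0: rank C_0 − rank ∂_1 = 9 − 8 = 1, and the invariant factors of ∂_1 are all 1, so H_0 = Z.
  H_1: rank ker ∂_1 − rank ∂_2 = (27 − 8) − 18 = 1, and ∂_2 has invariant factor 2 > 1, so H_1 = Z ⊕ Z/2.
  H_2: rank ker ∂_2 − rank ∂_3 = (18 − 18) − 0 = 0, and there is no ∂_3, so H_2 = 0.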